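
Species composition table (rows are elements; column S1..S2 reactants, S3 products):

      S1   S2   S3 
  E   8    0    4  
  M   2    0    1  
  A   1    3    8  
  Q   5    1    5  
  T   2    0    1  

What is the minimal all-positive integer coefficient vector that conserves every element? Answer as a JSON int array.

Coefficients: [1, 5, 2]

E: 1·8+5·0 = 8 | 2·4 = 8
M: 1·2+5·0 = 2 | 2·1 = 2
A: 1·1+5·3 = 16 | 2·8 = 16
Q: 1·5+5·1 = 10 | 2·5 = 10
T: 1·2+5·0 = 2 | 2·1 = 2
gcd(1,5,2) = 1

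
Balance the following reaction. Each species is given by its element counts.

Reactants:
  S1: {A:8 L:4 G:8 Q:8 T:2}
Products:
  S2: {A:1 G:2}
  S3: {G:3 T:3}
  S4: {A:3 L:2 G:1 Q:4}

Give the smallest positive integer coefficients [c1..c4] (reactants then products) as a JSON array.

Coefficients: [3, 6, 2, 6]

A: 3·8 = 24 | 6·1+2·0+6·3 = 24
L: 3·4 = 12 | 6·0+2·0+6·2 = 12
G: 3·8 = 24 | 6·2+2·3+6·1 = 24
Q: 3·8 = 24 | 6·0+2·0+6·4 = 24
T: 3·2 = 6 | 6·0+2·3+6·0 = 6
gcd(3,6,2,6) = 1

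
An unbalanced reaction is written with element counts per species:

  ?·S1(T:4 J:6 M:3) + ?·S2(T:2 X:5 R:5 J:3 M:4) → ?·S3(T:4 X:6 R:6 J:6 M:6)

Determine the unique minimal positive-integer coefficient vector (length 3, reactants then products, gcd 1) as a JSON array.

T: 2·4+6·2 = 20 | 5·4 = 20
X: 2·0+6·5 = 30 | 5·6 = 30
R: 2·0+6·5 = 30 | 5·6 = 30
J: 2·6+6·3 = 30 | 5·6 = 30
M: 2·3+6·4 = 30 | 5·6 = 30
gcd(2,6,5) = 1

Coefficients: [2, 6, 5]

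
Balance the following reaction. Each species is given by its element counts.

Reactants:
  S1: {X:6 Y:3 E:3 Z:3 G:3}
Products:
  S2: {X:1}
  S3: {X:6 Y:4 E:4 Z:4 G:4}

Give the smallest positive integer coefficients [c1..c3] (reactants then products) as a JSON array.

X: 4·6 = 24 | 6·1+3·6 = 24
Y: 4·3 = 12 | 6·0+3·4 = 12
E: 4·3 = 12 | 6·0+3·4 = 12
Z: 4·3 = 12 | 6·0+3·4 = 12
G: 4·3 = 12 | 6·0+3·4 = 12
gcd(4,6,3) = 1

Coefficients: [4, 6, 3]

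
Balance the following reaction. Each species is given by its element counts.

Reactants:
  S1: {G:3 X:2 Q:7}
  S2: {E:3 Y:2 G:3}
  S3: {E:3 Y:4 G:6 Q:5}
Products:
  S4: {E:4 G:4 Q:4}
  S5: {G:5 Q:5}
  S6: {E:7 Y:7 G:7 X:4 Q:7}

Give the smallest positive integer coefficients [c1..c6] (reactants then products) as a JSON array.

Coefficients: [4, 5, 1, 1, 3, 2]

E: 4·0+5·3+1·3 = 18 | 1·4+3·0+2·7 = 18
Y: 4·0+5·2+1·4 = 14 | 1·0+3·0+2·7 = 14
G: 4·3+5·3+1·6 = 33 | 1·4+3·5+2·7 = 33
X: 4·2+5·0+1·0 = 8 | 1·0+3·0+2·4 = 8
Q: 4·7+5·0+1·5 = 33 | 1·4+3·5+2·7 = 33
gcd(4,5,1,1,3,2) = 1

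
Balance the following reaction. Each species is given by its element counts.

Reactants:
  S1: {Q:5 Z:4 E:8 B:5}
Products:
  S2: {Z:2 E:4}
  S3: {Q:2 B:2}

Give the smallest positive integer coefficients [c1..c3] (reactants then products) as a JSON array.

Coefficients: [2, 4, 5]

Q: 2·5 = 10 | 4·0+5·2 = 10
Z: 2·4 = 8 | 4·2+5·0 = 8
E: 2·8 = 16 | 4·4+5·0 = 16
B: 2·5 = 10 | 4·0+5·2 = 10
gcd(2,4,5) = 1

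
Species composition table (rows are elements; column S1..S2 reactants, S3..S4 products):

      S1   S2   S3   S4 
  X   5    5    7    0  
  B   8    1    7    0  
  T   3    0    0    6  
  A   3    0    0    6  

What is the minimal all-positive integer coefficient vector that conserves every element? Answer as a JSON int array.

X: 4·5+3·5 = 35 | 5·7+2·0 = 35
B: 4·8+3·1 = 35 | 5·7+2·0 = 35
T: 4·3+3·0 = 12 | 5·0+2·6 = 12
A: 4·3+3·0 = 12 | 5·0+2·6 = 12
gcd(4,3,5,2) = 1

Coefficients: [4, 3, 5, 2]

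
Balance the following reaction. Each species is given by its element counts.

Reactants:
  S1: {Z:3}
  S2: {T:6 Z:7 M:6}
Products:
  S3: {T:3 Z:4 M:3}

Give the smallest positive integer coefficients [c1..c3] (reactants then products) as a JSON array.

T: 1·0+3·6 = 18 | 6·3 = 18
Z: 1·3+3·7 = 24 | 6·4 = 24
M: 1·0+3·6 = 18 | 6·3 = 18
gcd(1,3,6) = 1

Coefficients: [1, 3, 6]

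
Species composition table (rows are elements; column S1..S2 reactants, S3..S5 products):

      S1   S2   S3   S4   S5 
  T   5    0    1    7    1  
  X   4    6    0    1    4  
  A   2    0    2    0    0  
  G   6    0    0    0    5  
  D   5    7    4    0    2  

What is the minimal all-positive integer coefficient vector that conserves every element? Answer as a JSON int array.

T: 5·5+1·0 = 25 | 5·1+2·7+6·1 = 25
X: 5·4+1·6 = 26 | 5·0+2·1+6·4 = 26
A: 5·2+1·0 = 10 | 5·2+2·0+6·0 = 10
G: 5·6+1·0 = 30 | 5·0+2·0+6·5 = 30
D: 5·5+1·7 = 32 | 5·4+2·0+6·2 = 32
gcd(5,1,5,2,6) = 1

Coefficients: [5, 1, 5, 2, 6]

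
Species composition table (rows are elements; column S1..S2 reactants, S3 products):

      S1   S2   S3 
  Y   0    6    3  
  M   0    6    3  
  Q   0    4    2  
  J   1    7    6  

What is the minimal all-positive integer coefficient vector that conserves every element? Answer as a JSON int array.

Coefficients: [5, 1, 2]

Y: 5·0+1·6 = 6 | 2·3 = 6
M: 5·0+1·6 = 6 | 2·3 = 6
Q: 5·0+1·4 = 4 | 2·2 = 4
J: 5·1+1·7 = 12 | 2·6 = 12
gcd(5,1,2) = 1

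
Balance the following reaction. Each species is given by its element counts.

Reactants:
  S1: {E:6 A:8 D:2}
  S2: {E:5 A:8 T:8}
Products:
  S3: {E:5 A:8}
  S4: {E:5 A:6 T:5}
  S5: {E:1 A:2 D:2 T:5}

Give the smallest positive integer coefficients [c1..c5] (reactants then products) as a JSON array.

Coefficients: [4, 5, 5, 4, 4]

E: 4·6+5·5 = 49 | 5·5+4·5+4·1 = 49
A: 4·8+5·8 = 72 | 5·8+4·6+4·2 = 72
D: 4·2+5·0 = 8 | 5·0+4·0+4·2 = 8
T: 4·0+5·8 = 40 | 5·0+4·5+4·5 = 40
gcd(4,5,5,4,4) = 1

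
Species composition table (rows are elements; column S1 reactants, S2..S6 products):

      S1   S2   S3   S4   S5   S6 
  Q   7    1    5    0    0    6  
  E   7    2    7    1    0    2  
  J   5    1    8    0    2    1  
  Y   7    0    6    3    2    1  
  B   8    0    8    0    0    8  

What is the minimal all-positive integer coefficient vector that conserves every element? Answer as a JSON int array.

Q: 4·7 = 28 | 5·1+1·5+5·0+2·0+3·6 = 28
E: 4·7 = 28 | 5·2+1·7+5·1+2·0+3·2 = 28
J: 4·5 = 20 | 5·1+1·8+5·0+2·2+3·1 = 20
Y: 4·7 = 28 | 5·0+1·6+5·3+2·2+3·1 = 28
B: 4·8 = 32 | 5·0+1·8+5·0+2·0+3·8 = 32
gcd(4,5,1,5,2,3) = 1

Coefficients: [4, 5, 1, 5, 2, 3]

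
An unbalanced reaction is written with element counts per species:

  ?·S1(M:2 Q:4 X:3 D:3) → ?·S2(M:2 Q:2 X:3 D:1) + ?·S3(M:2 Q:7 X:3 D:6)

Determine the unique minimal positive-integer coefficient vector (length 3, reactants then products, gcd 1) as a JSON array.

M: 5·2 = 10 | 3·2+2·2 = 10
Q: 5·4 = 20 | 3·2+2·7 = 20
X: 5·3 = 15 | 3·3+2·3 = 15
D: 5·3 = 15 | 3·1+2·6 = 15
gcd(5,3,2) = 1

Coefficients: [5, 3, 2]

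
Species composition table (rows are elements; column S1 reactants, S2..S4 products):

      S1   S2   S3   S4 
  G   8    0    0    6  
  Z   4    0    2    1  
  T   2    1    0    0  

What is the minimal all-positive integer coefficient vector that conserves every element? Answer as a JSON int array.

Coefficients: [3, 6, 4, 4]

G: 3·8 = 24 | 6·0+4·0+4·6 = 24
Z: 3·4 = 12 | 6·0+4·2+4·1 = 12
T: 3·2 = 6 | 6·1+4·0+4·0 = 6
gcd(3,6,4,4) = 1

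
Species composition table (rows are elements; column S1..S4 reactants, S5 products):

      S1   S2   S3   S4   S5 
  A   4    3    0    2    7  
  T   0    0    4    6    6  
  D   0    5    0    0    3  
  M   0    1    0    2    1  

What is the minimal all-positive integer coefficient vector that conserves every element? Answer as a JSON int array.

A: 6·4+3·3+6·0+1·2 = 35 | 5·7 = 35
T: 6·0+3·0+6·4+1·6 = 30 | 5·6 = 30
D: 6·0+3·5+6·0+1·0 = 15 | 5·3 = 15
M: 6·0+3·1+6·0+1·2 = 5 | 5·1 = 5
gcd(6,3,6,1,5) = 1

Coefficients: [6, 3, 6, 1, 5]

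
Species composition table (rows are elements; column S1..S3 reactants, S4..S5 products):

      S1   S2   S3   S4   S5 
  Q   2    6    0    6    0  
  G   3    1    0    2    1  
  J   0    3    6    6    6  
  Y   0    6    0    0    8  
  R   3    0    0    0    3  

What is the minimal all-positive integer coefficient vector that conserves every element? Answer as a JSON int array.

Q: 3·2+4·6+6·0 = 30 | 5·6+3·0 = 30
G: 3·3+4·1+6·0 = 13 | 5·2+3·1 = 13
J: 3·0+4·3+6·6 = 48 | 5·6+3·6 = 48
Y: 3·0+4·6+6·0 = 24 | 5·0+3·8 = 24
R: 3·3+4·0+6·0 = 9 | 5·0+3·3 = 9
gcd(3,4,6,5,3) = 1

Coefficients: [3, 4, 6, 5, 3]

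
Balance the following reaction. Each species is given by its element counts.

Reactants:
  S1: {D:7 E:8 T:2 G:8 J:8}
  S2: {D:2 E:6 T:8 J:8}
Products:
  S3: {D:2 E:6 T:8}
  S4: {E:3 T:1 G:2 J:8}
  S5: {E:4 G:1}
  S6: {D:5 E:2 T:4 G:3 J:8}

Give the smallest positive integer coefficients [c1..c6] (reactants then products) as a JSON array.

D: 3·7+4·2 = 29 | 2·2+2·0+5·0+5·5 = 29
E: 3·8+4·6 = 48 | 2·6+2·3+5·4+5·2 = 48
T: 3·2+4·8 = 38 | 2·8+2·1+5·0+5·4 = 38
G: 3·8+4·0 = 24 | 2·0+2·2+5·1+5·3 = 24
J: 3·8+4·8 = 56 | 2·0+2·8+5·0+5·8 = 56
gcd(3,4,2,2,5,5) = 1

Coefficients: [3, 4, 2, 2, 5, 5]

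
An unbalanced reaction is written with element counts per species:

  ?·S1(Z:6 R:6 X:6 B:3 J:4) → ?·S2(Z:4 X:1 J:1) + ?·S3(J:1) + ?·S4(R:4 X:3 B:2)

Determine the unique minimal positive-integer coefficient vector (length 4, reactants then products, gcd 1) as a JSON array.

Z: 2·6 = 12 | 3·4+5·0+3·0 = 12
R: 2·6 = 12 | 3·0+5·0+3·4 = 12
X: 2·6 = 12 | 3·1+5·0+3·3 = 12
B: 2·3 = 6 | 3·0+5·0+3·2 = 6
J: 2·4 = 8 | 3·1+5·1+3·0 = 8
gcd(2,3,5,3) = 1

Coefficients: [2, 3, 5, 3]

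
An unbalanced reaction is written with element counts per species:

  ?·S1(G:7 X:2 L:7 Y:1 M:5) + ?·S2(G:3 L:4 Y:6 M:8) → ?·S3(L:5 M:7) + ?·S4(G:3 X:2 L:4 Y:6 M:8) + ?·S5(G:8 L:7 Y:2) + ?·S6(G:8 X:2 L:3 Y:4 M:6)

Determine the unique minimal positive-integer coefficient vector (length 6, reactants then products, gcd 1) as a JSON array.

G: 6·7+5·3 = 57 | 4·0+3·3+3·8+3·8 = 57
X: 6·2+5·0 = 12 | 4·0+3·2+3·0+3·2 = 12
L: 6·7+5·4 = 62 | 4·5+3·4+3·7+3·3 = 62
Y: 6·1+5·6 = 36 | 4·0+3·6+3·2+3·4 = 36
M: 6·5+5·8 = 70 | 4·7+3·8+3·0+3·6 = 70
gcd(6,5,4,3,3,3) = 1

Coefficients: [6, 5, 4, 3, 3, 3]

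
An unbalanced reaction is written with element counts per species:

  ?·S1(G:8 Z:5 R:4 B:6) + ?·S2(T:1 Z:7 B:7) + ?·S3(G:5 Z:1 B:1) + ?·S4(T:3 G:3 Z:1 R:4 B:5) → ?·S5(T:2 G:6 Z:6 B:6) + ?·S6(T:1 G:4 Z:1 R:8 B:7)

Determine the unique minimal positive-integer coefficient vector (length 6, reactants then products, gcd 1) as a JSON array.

T: 2·0+3·1+4·0+4·3 = 15 | 6·2+3·1 = 15
G: 2·8+3·0+4·5+4·3 = 48 | 6·6+3·4 = 48
Z: 2·5+3·7+4·1+4·1 = 39 | 6·6+3·1 = 39
R: 2·4+3·0+4·0+4·4 = 24 | 6·0+3·8 = 24
B: 2·6+3·7+4·1+4·5 = 57 | 6·6+3·7 = 57
gcd(2,3,4,4,6,3) = 1

Coefficients: [2, 3, 4, 4, 6, 3]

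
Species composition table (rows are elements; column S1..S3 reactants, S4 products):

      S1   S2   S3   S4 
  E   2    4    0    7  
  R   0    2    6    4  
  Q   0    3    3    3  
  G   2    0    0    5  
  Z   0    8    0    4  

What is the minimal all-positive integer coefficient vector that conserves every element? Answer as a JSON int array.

Coefficients: [5, 1, 1, 2]

E: 5·2+1·4+1·0 = 14 | 2·7 = 14
R: 5·0+1·2+1·6 = 8 | 2·4 = 8
Q: 5·0+1·3+1·3 = 6 | 2·3 = 6
G: 5·2+1·0+1·0 = 10 | 2·5 = 10
Z: 5·0+1·8+1·0 = 8 | 2·4 = 8
gcd(5,1,1,2) = 1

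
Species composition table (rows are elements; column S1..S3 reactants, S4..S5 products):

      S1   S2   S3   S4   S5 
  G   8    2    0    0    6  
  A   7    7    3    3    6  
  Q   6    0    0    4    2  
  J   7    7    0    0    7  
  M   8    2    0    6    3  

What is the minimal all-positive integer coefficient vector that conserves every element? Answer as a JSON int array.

G: 4·8+2·2+1·0 = 36 | 3·0+6·6 = 36
A: 4·7+2·7+1·3 = 45 | 3·3+6·6 = 45
Q: 4·6+2·0+1·0 = 24 | 3·4+6·2 = 24
J: 4·7+2·7+1·0 = 42 | 3·0+6·7 = 42
M: 4·8+2·2+1·0 = 36 | 3·6+6·3 = 36
gcd(4,2,1,3,6) = 1

Coefficients: [4, 2, 1, 3, 6]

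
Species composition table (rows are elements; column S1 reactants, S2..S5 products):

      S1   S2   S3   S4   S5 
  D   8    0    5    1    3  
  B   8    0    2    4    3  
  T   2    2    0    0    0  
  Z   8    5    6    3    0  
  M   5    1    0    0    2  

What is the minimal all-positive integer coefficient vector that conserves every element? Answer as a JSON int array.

D: 3·8 = 24 | 3·0+1·5+1·1+6·3 = 24
B: 3·8 = 24 | 3·0+1·2+1·4+6·3 = 24
T: 3·2 = 6 | 3·2+1·0+1·0+6·0 = 6
Z: 3·8 = 24 | 3·5+1·6+1·3+6·0 = 24
M: 3·5 = 15 | 3·1+1·0+1·0+6·2 = 15
gcd(3,3,1,1,6) = 1

Coefficients: [3, 3, 1, 1, 6]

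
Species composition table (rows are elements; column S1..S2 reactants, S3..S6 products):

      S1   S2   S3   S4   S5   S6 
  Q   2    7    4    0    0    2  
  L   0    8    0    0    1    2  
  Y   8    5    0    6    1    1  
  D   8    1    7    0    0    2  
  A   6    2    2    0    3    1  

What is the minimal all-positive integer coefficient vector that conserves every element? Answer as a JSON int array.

Q: 3·2+2·7 = 20 | 2·4+4·0+4·0+6·2 = 20
L: 3·0+2·8 = 16 | 2·0+4·0+4·1+6·2 = 16
Y: 3·8+2·5 = 34 | 2·0+4·6+4·1+6·1 = 34
D: 3·8+2·1 = 26 | 2·7+4·0+4·0+6·2 = 26
A: 3·6+2·2 = 22 | 2·2+4·0+4·3+6·1 = 22
gcd(3,2,2,4,4,6) = 1

Coefficients: [3, 2, 2, 4, 4, 6]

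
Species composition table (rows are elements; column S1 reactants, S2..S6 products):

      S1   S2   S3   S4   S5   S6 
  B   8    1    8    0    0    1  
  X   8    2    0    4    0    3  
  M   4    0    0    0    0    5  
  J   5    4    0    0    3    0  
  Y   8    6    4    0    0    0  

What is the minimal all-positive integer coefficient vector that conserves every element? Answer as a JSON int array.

Coefficients: [5, 4, 4, 5, 3, 4]

B: 5·8 = 40 | 4·1+4·8+5·0+3·0+4·1 = 40
X: 5·8 = 40 | 4·2+4·0+5·4+3·0+4·3 = 40
M: 5·4 = 20 | 4·0+4·0+5·0+3·0+4·5 = 20
J: 5·5 = 25 | 4·4+4·0+5·0+3·3+4·0 = 25
Y: 5·8 = 40 | 4·6+4·4+5·0+3·0+4·0 = 40
gcd(5,4,4,5,3,4) = 1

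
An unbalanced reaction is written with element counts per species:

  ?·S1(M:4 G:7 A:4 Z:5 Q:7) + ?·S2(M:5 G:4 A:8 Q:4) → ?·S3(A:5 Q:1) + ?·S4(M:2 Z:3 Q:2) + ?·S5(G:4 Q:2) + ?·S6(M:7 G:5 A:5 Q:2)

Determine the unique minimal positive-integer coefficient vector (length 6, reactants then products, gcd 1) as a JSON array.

M: 3·4+1·5 = 17 | 3·0+5·2+5·0+1·7 = 17
G: 3·7+1·4 = 25 | 3·0+5·0+5·4+1·5 = 25
A: 3·4+1·8 = 20 | 3·5+5·0+5·0+1·5 = 20
Z: 3·5+1·0 = 15 | 3·0+5·3+5·0+1·0 = 15
Q: 3·7+1·4 = 25 | 3·1+5·2+5·2+1·2 = 25
gcd(3,1,3,5,5,1) = 1

Coefficients: [3, 1, 3, 5, 5, 1]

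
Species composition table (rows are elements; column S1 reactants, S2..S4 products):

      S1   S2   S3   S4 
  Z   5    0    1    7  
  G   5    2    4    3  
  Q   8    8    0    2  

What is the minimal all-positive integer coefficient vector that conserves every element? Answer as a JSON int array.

Z: 6·5 = 30 | 5·0+2·1+4·7 = 30
G: 6·5 = 30 | 5·2+2·4+4·3 = 30
Q: 6·8 = 48 | 5·8+2·0+4·2 = 48
gcd(6,5,2,4) = 1

Coefficients: [6, 5, 2, 4]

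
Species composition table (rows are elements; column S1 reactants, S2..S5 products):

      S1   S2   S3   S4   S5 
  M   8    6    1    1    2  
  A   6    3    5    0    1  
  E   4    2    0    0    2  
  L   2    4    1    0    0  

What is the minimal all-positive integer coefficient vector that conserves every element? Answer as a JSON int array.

M: 3·8 = 24 | 1·6+2·1+6·1+5·2 = 24
A: 3·6 = 18 | 1·3+2·5+6·0+5·1 = 18
E: 3·4 = 12 | 1·2+2·0+6·0+5·2 = 12
L: 3·2 = 6 | 1·4+2·1+6·0+5·0 = 6
gcd(3,1,2,6,5) = 1

Coefficients: [3, 1, 2, 6, 5]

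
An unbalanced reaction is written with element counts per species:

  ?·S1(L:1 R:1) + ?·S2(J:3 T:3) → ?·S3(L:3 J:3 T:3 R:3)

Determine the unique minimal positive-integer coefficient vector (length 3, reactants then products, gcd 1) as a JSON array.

Coefficients: [3, 1, 1]

L: 3·1+1·0 = 3 | 1·3 = 3
J: 3·0+1·3 = 3 | 1·3 = 3
T: 3·0+1·3 = 3 | 1·3 = 3
R: 3·1+1·0 = 3 | 1·3 = 3
gcd(3,1,1) = 1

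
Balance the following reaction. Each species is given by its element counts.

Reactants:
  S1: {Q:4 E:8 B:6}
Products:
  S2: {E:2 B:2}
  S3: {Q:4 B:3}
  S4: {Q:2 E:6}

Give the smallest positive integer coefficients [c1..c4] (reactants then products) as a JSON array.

Q: 3·4 = 12 | 6·0+2·4+2·2 = 12
E: 3·8 = 24 | 6·2+2·0+2·6 = 24
B: 3·6 = 18 | 6·2+2·3+2·0 = 18
gcd(3,6,2,2) = 1

Coefficients: [3, 6, 2, 2]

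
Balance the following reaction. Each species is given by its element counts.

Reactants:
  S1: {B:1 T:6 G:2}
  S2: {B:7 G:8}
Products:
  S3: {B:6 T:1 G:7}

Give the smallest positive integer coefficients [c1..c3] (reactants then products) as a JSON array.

B: 1·1+5·7 = 36 | 6·6 = 36
T: 1·6+5·0 = 6 | 6·1 = 6
G: 1·2+5·8 = 42 | 6·7 = 42
gcd(1,5,6) = 1

Coefficients: [1, 5, 6]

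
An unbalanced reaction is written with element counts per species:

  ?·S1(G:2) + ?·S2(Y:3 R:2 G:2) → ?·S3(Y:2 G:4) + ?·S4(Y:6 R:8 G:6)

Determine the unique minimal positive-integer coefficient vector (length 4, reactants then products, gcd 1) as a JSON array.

Coefficients: [5, 4, 3, 1]

Y: 5·0+4·3 = 12 | 3·2+1·6 = 12
R: 5·0+4·2 = 8 | 3·0+1·8 = 8
G: 5·2+4·2 = 18 | 3·4+1·6 = 18
gcd(5,4,3,1) = 1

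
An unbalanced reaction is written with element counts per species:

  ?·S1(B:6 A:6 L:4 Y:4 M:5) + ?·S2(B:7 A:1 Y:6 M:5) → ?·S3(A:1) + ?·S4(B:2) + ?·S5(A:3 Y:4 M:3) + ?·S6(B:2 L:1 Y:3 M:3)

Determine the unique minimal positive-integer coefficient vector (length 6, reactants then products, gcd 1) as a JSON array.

B: 1·6+2·7 = 20 | 5·0+6·2+1·0+4·2 = 20
A: 1·6+2·1 = 8 | 5·1+6·0+1·3+4·0 = 8
L: 1·4+2·0 = 4 | 5·0+6·0+1·0+4·1 = 4
Y: 1·4+2·6 = 16 | 5·0+6·0+1·4+4·3 = 16
M: 1·5+2·5 = 15 | 5·0+6·0+1·3+4·3 = 15
gcd(1,2,5,6,1,4) = 1

Coefficients: [1, 2, 5, 6, 1, 4]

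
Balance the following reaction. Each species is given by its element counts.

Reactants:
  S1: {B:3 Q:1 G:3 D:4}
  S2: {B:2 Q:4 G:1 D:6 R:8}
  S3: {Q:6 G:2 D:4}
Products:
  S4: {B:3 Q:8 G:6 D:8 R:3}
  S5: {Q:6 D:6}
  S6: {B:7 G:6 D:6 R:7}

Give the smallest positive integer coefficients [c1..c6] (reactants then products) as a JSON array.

B: 4·3+2·2+5·0 = 16 | 3·3+3·0+1·7 = 16
Q: 4·1+2·4+5·6 = 42 | 3·8+3·6+1·0 = 42
G: 4·3+2·1+5·2 = 24 | 3·6+3·0+1·6 = 24
D: 4·4+2·6+5·4 = 48 | 3·8+3·6+1·6 = 48
R: 4·0+2·8+5·0 = 16 | 3·3+3·0+1·7 = 16
gcd(4,2,5,3,3,1) = 1

Coefficients: [4, 2, 5, 3, 3, 1]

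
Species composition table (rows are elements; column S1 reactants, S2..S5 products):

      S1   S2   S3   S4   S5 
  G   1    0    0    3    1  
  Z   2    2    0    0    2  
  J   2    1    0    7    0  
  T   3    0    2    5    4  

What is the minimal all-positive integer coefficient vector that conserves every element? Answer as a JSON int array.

G: 5·1 = 5 | 3·0+1·0+1·3+2·1 = 5
Z: 5·2 = 10 | 3·2+1·0+1·0+2·2 = 10
J: 5·2 = 10 | 3·1+1·0+1·7+2·0 = 10
T: 5·3 = 15 | 3·0+1·2+1·5+2·4 = 15
gcd(5,3,1,1,2) = 1

Coefficients: [5, 3, 1, 1, 2]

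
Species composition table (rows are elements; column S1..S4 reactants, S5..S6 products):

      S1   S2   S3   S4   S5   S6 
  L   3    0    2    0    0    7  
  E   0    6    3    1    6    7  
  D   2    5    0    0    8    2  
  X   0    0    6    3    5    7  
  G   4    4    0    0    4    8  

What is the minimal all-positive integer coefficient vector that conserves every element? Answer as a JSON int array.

Coefficients: [5, 4, 3, 6, 3, 3]

L: 5·3+4·0+3·2+6·0 = 21 | 3·0+3·7 = 21
E: 5·0+4·6+3·3+6·1 = 39 | 3·6+3·7 = 39
D: 5·2+4·5+3·0+6·0 = 30 | 3·8+3·2 = 30
X: 5·0+4·0+3·6+6·3 = 36 | 3·5+3·7 = 36
G: 5·4+4·4+3·0+6·0 = 36 | 3·4+3·8 = 36
gcd(5,4,3,6,3,3) = 1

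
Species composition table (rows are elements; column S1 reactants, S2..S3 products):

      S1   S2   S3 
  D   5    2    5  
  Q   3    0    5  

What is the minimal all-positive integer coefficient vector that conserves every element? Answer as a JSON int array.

D: 5·5 = 25 | 5·2+3·5 = 25
Q: 5·3 = 15 | 5·0+3·5 = 15
gcd(5,5,3) = 1

Coefficients: [5, 5, 3]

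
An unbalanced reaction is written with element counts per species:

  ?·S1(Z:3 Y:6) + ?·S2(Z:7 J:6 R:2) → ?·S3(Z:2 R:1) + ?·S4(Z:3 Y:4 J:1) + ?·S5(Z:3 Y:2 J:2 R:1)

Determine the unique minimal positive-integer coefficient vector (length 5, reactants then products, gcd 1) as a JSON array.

Z: 5·3+2·7 = 29 | 1·2+6·3+3·3 = 29
Y: 5·6+2·0 = 30 | 1·0+6·4+3·2 = 30
J: 5·0+2·6 = 12 | 1·0+6·1+3·2 = 12
R: 5·0+2·2 = 4 | 1·1+6·0+3·1 = 4
gcd(5,2,1,6,3) = 1

Coefficients: [5, 2, 1, 6, 3]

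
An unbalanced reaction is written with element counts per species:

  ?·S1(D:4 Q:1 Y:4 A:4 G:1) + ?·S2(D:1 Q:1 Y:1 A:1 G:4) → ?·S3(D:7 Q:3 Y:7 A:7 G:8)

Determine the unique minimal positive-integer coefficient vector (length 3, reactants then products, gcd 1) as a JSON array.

Coefficients: [4, 5, 3]

D: 4·4+5·1 = 21 | 3·7 = 21
Q: 4·1+5·1 = 9 | 3·3 = 9
Y: 4·4+5·1 = 21 | 3·7 = 21
A: 4·4+5·1 = 21 | 3·7 = 21
G: 4·1+5·4 = 24 | 3·8 = 24
gcd(4,5,3) = 1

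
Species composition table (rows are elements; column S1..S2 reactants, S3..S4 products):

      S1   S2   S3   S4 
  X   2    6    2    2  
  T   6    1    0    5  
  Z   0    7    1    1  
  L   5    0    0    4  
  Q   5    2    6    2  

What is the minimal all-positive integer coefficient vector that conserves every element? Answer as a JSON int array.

X: 4·2+1·6 = 14 | 2·2+5·2 = 14
T: 4·6+1·1 = 25 | 2·0+5·5 = 25
Z: 4·0+1·7 = 7 | 2·1+5·1 = 7
L: 4·5+1·0 = 20 | 2·0+5·4 = 20
Q: 4·5+1·2 = 22 | 2·6+5·2 = 22
gcd(4,1,2,5) = 1

Coefficients: [4, 1, 2, 5]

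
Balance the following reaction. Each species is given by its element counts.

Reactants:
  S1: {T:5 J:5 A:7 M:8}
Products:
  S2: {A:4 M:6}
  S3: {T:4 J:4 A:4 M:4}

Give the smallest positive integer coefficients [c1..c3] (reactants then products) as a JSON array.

Coefficients: [4, 2, 5]

T: 4·5 = 20 | 2·0+5·4 = 20
J: 4·5 = 20 | 2·0+5·4 = 20
A: 4·7 = 28 | 2·4+5·4 = 28
M: 4·8 = 32 | 2·6+5·4 = 32
gcd(4,2,5) = 1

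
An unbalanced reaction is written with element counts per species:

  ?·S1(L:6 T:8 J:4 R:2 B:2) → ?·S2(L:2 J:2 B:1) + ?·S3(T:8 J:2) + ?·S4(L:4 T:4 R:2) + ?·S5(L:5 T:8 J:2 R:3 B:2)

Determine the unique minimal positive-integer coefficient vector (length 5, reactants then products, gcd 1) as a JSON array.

Coefficients: [5, 6, 2, 2, 2]

L: 5·6 = 30 | 6·2+2·0+2·4+2·5 = 30
T: 5·8 = 40 | 6·0+2·8+2·4+2·8 = 40
J: 5·4 = 20 | 6·2+2·2+2·0+2·2 = 20
R: 5·2 = 10 | 6·0+2·0+2·2+2·3 = 10
B: 5·2 = 10 | 6·1+2·0+2·0+2·2 = 10
gcd(5,6,2,2,2) = 1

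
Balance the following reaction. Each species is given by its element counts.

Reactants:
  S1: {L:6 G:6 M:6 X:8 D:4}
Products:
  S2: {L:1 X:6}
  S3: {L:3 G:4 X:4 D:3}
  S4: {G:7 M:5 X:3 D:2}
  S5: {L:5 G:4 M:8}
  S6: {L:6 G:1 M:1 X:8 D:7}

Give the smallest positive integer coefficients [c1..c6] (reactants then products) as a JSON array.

Coefficients: [6, 3, 2, 2, 3, 2]

L: 6·6 = 36 | 3·1+2·3+2·0+3·5+2·6 = 36
G: 6·6 = 36 | 3·0+2·4+2·7+3·4+2·1 = 36
M: 6·6 = 36 | 3·0+2·0+2·5+3·8+2·1 = 36
X: 6·8 = 48 | 3·6+2·4+2·3+3·0+2·8 = 48
D: 6·4 = 24 | 3·0+2·3+2·2+3·0+2·7 = 24
gcd(6,3,2,2,3,2) = 1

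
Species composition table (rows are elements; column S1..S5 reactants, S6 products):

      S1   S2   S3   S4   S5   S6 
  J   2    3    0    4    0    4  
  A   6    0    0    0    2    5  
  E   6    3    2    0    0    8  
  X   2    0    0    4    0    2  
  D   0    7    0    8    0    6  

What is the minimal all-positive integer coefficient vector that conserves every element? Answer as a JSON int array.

Coefficients: [4, 4, 6, 1, 3, 6]

J: 4·2+4·3+6·0+1·4+3·0 = 24 | 6·4 = 24
A: 4·6+4·0+6·0+1·0+3·2 = 30 | 6·5 = 30
E: 4·6+4·3+6·2+1·0+3·0 = 48 | 6·8 = 48
X: 4·2+4·0+6·0+1·4+3·0 = 12 | 6·2 = 12
D: 4·0+4·7+6·0+1·8+3·0 = 36 | 6·6 = 36
gcd(4,4,6,1,3,6) = 1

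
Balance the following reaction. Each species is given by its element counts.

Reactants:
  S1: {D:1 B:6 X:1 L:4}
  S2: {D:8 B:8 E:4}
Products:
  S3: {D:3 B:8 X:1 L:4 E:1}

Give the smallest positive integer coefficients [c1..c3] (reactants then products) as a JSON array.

D: 4·1+1·8 = 12 | 4·3 = 12
B: 4·6+1·8 = 32 | 4·8 = 32
X: 4·1+1·0 = 4 | 4·1 = 4
L: 4·4+1·0 = 16 | 4·4 = 16
E: 4·0+1·4 = 4 | 4·1 = 4
gcd(4,1,4) = 1

Coefficients: [4, 1, 4]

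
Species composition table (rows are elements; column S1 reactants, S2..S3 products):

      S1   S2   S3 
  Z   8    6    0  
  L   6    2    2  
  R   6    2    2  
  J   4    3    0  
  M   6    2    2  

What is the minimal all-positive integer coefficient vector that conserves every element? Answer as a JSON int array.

Z: 3·8 = 24 | 4·6+5·0 = 24
L: 3·6 = 18 | 4·2+5·2 = 18
R: 3·6 = 18 | 4·2+5·2 = 18
J: 3·4 = 12 | 4·3+5·0 = 12
M: 3·6 = 18 | 4·2+5·2 = 18
gcd(3,4,5) = 1

Coefficients: [3, 4, 5]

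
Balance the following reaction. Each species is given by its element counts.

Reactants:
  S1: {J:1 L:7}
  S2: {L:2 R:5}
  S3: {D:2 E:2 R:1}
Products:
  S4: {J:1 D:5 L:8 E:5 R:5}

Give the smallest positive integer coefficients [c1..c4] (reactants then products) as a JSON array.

J: 2·1+1·0+5·0 = 2 | 2·1 = 2
D: 2·0+1·0+5·2 = 10 | 2·5 = 10
L: 2·7+1·2+5·0 = 16 | 2·8 = 16
E: 2·0+1·0+5·2 = 10 | 2·5 = 10
R: 2·0+1·5+5·1 = 10 | 2·5 = 10
gcd(2,1,5,2) = 1

Coefficients: [2, 1, 5, 2]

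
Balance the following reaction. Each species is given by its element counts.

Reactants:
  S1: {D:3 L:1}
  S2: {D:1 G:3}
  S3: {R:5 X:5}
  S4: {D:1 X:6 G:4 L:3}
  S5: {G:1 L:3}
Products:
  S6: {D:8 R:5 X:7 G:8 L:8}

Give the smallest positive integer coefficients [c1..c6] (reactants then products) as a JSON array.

D: 6·3+5·1+3·0+1·1+5·0 = 24 | 3·8 = 24
R: 6·0+5·0+3·5+1·0+5·0 = 15 | 3·5 = 15
X: 6·0+5·0+3·5+1·6+5·0 = 21 | 3·7 = 21
G: 6·0+5·3+3·0+1·4+5·1 = 24 | 3·8 = 24
L: 6·1+5·0+3·0+1·3+5·3 = 24 | 3·8 = 24
gcd(6,5,3,1,5,3) = 1

Coefficients: [6, 5, 3, 1, 5, 3]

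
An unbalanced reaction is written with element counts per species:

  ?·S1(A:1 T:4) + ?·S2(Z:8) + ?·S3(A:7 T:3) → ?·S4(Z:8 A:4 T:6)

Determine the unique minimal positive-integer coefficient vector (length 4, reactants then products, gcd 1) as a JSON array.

Coefficients: [6, 5, 2, 5]

Z: 6·0+5·8+2·0 = 40 | 5·8 = 40
A: 6·1+5·0+2·7 = 20 | 5·4 = 20
T: 6·4+5·0+2·3 = 30 | 5·6 = 30
gcd(6,5,2,5) = 1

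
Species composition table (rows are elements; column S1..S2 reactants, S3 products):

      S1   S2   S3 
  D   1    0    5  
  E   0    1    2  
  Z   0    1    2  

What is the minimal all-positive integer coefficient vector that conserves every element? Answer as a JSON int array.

Coefficients: [5, 2, 1]

D: 5·1+2·0 = 5 | 1·5 = 5
E: 5·0+2·1 = 2 | 1·2 = 2
Z: 5·0+2·1 = 2 | 1·2 = 2
gcd(5,2,1) = 1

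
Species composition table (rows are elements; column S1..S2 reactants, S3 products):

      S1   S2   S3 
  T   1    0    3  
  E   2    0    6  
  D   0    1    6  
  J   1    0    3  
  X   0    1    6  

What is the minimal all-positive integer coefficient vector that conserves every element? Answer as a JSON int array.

T: 3·1+6·0 = 3 | 1·3 = 3
E: 3·2+6·0 = 6 | 1·6 = 6
D: 3·0+6·1 = 6 | 1·6 = 6
J: 3·1+6·0 = 3 | 1·3 = 3
X: 3·0+6·1 = 6 | 1·6 = 6
gcd(3,6,1) = 1

Coefficients: [3, 6, 1]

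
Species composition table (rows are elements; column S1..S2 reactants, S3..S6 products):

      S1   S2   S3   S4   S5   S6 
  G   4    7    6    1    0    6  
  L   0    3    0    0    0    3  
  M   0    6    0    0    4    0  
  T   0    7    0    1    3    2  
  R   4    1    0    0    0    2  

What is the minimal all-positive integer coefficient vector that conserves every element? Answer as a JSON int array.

G: 1·4+4·7 = 32 | 1·6+2·1+6·0+4·6 = 32
L: 1·0+4·3 = 12 | 1·0+2·0+6·0+4·3 = 12
M: 1·0+4·6 = 24 | 1·0+2·0+6·4+4·0 = 24
T: 1·0+4·7 = 28 | 1·0+2·1+6·3+4·2 = 28
R: 1·4+4·1 = 8 | 1·0+2·0+6·0+4·2 = 8
gcd(1,4,1,2,6,4) = 1

Coefficients: [1, 4, 1, 2, 6, 4]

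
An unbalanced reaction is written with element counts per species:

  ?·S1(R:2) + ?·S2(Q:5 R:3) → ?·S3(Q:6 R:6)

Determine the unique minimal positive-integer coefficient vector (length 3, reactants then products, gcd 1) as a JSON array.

Q: 6·0+6·5 = 30 | 5·6 = 30
R: 6·2+6·3 = 30 | 5·6 = 30
gcd(6,6,5) = 1

Coefficients: [6, 6, 5]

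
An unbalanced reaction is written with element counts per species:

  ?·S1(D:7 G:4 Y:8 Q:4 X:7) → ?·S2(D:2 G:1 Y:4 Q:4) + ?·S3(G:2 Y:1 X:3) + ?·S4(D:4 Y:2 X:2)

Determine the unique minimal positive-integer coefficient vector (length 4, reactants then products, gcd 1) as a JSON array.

D: 4·7 = 28 | 4·2+6·0+5·4 = 28
G: 4·4 = 16 | 4·1+6·2+5·0 = 16
Y: 4·8 = 32 | 4·4+6·1+5·2 = 32
Q: 4·4 = 16 | 4·4+6·0+5·0 = 16
X: 4·7 = 28 | 4·0+6·3+5·2 = 28
gcd(4,4,6,5) = 1

Coefficients: [4, 4, 6, 5]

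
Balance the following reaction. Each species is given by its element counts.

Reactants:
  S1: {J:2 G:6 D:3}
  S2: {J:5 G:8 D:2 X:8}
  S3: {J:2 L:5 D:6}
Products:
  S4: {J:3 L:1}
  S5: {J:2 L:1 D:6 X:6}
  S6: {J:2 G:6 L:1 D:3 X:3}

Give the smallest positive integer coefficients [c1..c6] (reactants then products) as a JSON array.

Coefficients: [2, 3, 2, 3, 1, 6]

J: 2·2+3·5+2·2 = 23 | 3·3+1·2+6·2 = 23
G: 2·6+3·8+2·0 = 36 | 3·0+1·0+6·6 = 36
L: 2·0+3·0+2·5 = 10 | 3·1+1·1+6·1 = 10
D: 2·3+3·2+2·6 = 24 | 3·0+1·6+6·3 = 24
X: 2·0+3·8+2·0 = 24 | 3·0+1·6+6·3 = 24
gcd(2,3,2,3,1,6) = 1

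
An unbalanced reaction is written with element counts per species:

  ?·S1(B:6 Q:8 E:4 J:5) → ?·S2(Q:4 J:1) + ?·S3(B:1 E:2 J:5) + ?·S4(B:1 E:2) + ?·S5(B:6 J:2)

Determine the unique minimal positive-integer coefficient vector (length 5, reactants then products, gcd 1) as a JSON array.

Coefficients: [3, 6, 1, 5, 2]

B: 3·6 = 18 | 6·0+1·1+5·1+2·6 = 18
Q: 3·8 = 24 | 6·4+1·0+5·0+2·0 = 24
E: 3·4 = 12 | 6·0+1·2+5·2+2·0 = 12
J: 3·5 = 15 | 6·1+1·5+5·0+2·2 = 15
gcd(3,6,1,5,2) = 1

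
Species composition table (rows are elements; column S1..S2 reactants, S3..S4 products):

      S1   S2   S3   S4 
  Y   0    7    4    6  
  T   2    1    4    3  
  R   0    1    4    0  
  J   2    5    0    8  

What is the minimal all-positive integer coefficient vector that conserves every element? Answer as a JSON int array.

Y: 6·0+4·7 = 28 | 1·4+4·6 = 28
T: 6·2+4·1 = 16 | 1·4+4·3 = 16
R: 6·0+4·1 = 4 | 1·4+4·0 = 4
J: 6·2+4·5 = 32 | 1·0+4·8 = 32
gcd(6,4,1,4) = 1

Coefficients: [6, 4, 1, 4]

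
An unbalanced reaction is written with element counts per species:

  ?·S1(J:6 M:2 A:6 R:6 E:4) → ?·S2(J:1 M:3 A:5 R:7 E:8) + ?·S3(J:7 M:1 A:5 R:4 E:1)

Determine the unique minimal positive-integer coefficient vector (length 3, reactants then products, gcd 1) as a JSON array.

Coefficients: [5, 2, 4]

J: 5·6 = 30 | 2·1+4·7 = 30
M: 5·2 = 10 | 2·3+4·1 = 10
A: 5·6 = 30 | 2·5+4·5 = 30
R: 5·6 = 30 | 2·7+4·4 = 30
E: 5·4 = 20 | 2·8+4·1 = 20
gcd(5,2,4) = 1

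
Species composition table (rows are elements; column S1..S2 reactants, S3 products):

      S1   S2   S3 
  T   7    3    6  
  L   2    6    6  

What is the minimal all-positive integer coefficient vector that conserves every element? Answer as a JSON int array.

T: 3·7+5·3 = 36 | 6·6 = 36
L: 3·2+5·6 = 36 | 6·6 = 36
gcd(3,5,6) = 1

Coefficients: [3, 5, 6]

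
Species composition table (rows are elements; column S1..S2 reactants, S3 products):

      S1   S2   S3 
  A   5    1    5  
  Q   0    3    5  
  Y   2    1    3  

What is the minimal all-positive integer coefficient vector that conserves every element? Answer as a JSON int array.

Coefficients: [2, 5, 3]

A: 2·5+5·1 = 15 | 3·5 = 15
Q: 2·0+5·3 = 15 | 3·5 = 15
Y: 2·2+5·1 = 9 | 3·3 = 9
gcd(2,5,3) = 1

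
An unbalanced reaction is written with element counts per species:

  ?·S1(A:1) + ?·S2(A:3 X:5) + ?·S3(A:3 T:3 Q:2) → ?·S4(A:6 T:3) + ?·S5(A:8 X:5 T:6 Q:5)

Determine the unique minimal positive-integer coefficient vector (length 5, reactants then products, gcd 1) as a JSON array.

Coefficients: [1, 2, 5, 1, 2]

A: 1·1+2·3+5·3 = 22 | 1·6+2·8 = 22
X: 1·0+2·5+5·0 = 10 | 1·0+2·5 = 10
T: 1·0+2·0+5·3 = 15 | 1·3+2·6 = 15
Q: 1·0+2·0+5·2 = 10 | 1·0+2·5 = 10
gcd(1,2,5,1,2) = 1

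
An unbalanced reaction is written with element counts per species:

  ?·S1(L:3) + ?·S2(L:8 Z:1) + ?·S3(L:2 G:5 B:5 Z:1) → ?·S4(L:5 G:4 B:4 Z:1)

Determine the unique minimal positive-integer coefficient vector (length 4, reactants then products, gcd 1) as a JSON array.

L: 3·3+1·8+4·2 = 25 | 5·5 = 25
G: 3·0+1·0+4·5 = 20 | 5·4 = 20
B: 3·0+1·0+4·5 = 20 | 5·4 = 20
Z: 3·0+1·1+4·1 = 5 | 5·1 = 5
gcd(3,1,4,5) = 1

Coefficients: [3, 1, 4, 5]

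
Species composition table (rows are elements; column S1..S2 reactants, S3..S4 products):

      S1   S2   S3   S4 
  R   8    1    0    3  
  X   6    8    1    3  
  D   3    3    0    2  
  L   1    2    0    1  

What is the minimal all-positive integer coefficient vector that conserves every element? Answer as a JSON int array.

Coefficients: [1, 1, 5, 3]

R: 1·8+1·1 = 9 | 5·0+3·3 = 9
X: 1·6+1·8 = 14 | 5·1+3·3 = 14
D: 1·3+1·3 = 6 | 5·0+3·2 = 6
L: 1·1+1·2 = 3 | 5·0+3·1 = 3
gcd(1,1,5,3) = 1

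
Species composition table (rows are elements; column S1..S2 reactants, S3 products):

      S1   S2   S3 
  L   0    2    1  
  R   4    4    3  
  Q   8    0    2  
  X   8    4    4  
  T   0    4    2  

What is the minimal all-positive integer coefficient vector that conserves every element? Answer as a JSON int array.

Coefficients: [1, 2, 4]

L: 1·0+2·2 = 4 | 4·1 = 4
R: 1·4+2·4 = 12 | 4·3 = 12
Q: 1·8+2·0 = 8 | 4·2 = 8
X: 1·8+2·4 = 16 | 4·4 = 16
T: 1·0+2·4 = 8 | 4·2 = 8
gcd(1,2,4) = 1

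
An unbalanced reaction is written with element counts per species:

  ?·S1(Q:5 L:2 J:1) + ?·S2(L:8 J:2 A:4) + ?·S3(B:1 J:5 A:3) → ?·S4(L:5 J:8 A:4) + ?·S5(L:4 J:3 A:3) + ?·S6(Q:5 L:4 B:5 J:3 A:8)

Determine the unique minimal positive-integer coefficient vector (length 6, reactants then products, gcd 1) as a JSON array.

Coefficients: [1, 4, 5, 2, 5, 1]

Q: 1·5+4·0+5·0 = 5 | 2·0+5·0+1·5 = 5
L: 1·2+4·8+5·0 = 34 | 2·5+5·4+1·4 = 34
B: 1·0+4·0+5·1 = 5 | 2·0+5·0+1·5 = 5
J: 1·1+4·2+5·5 = 34 | 2·8+5·3+1·3 = 34
A: 1·0+4·4+5·3 = 31 | 2·4+5·3+1·8 = 31
gcd(1,4,5,2,5,1) = 1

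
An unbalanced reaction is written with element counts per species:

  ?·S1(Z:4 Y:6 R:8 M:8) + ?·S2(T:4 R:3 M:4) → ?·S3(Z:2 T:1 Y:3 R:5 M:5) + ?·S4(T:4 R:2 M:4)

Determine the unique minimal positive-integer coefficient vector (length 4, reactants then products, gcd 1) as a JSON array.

Z: 2·4+2·0 = 8 | 4·2+1·0 = 8
T: 2·0+2·4 = 8 | 4·1+1·4 = 8
Y: 2·6+2·0 = 12 | 4·3+1·0 = 12
R: 2·8+2·3 = 22 | 4·5+1·2 = 22
M: 2·8+2·4 = 24 | 4·5+1·4 = 24
gcd(2,2,4,1) = 1

Coefficients: [2, 2, 4, 1]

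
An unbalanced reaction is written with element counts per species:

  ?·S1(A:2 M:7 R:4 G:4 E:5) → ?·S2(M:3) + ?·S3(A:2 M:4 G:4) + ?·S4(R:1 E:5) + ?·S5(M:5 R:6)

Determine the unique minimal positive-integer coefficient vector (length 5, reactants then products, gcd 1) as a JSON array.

Coefficients: [6, 1, 6, 6, 3]

A: 6·2 = 12 | 1·0+6·2+6·0+3·0 = 12
M: 6·7 = 42 | 1·3+6·4+6·0+3·5 = 42
R: 6·4 = 24 | 1·0+6·0+6·1+3·6 = 24
G: 6·4 = 24 | 1·0+6·4+6·0+3·0 = 24
E: 6·5 = 30 | 1·0+6·0+6·5+3·0 = 30
gcd(6,1,6,6,3) = 1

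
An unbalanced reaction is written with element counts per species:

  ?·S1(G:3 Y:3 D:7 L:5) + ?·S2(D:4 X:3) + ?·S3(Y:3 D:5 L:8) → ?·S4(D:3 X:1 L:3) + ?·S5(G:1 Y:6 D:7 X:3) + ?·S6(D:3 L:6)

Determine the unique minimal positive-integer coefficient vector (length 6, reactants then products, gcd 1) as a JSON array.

Coefficients: [1, 4, 5, 3, 3, 6]

G: 1·3+4·0+5·0 = 3 | 3·0+3·1+6·0 = 3
Y: 1·3+4·0+5·3 = 18 | 3·0+3·6+6·0 = 18
D: 1·7+4·4+5·5 = 48 | 3·3+3·7+6·3 = 48
X: 1·0+4·3+5·0 = 12 | 3·1+3·3+6·0 = 12
L: 1·5+4·0+5·8 = 45 | 3·3+3·0+6·6 = 45
gcd(1,4,5,3,3,6) = 1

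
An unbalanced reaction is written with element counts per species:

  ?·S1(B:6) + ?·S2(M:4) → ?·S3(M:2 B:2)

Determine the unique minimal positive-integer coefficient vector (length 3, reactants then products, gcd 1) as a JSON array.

Coefficients: [2, 3, 6]

M: 2·0+3·4 = 12 | 6·2 = 12
B: 2·6+3·0 = 12 | 6·2 = 12
gcd(2,3,6) = 1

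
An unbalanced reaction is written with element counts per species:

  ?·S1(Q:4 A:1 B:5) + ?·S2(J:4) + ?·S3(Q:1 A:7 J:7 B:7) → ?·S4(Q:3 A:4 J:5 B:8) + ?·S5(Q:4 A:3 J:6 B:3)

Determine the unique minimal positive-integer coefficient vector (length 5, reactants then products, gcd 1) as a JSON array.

Coefficients: [5, 4, 3, 5, 2]

Q: 5·4+4·0+3·1 = 23 | 5·3+2·4 = 23
A: 5·1+4·0+3·7 = 26 | 5·4+2·3 = 26
J: 5·0+4·4+3·7 = 37 | 5·5+2·6 = 37
B: 5·5+4·0+3·7 = 46 | 5·8+2·3 = 46
gcd(5,4,3,5,2) = 1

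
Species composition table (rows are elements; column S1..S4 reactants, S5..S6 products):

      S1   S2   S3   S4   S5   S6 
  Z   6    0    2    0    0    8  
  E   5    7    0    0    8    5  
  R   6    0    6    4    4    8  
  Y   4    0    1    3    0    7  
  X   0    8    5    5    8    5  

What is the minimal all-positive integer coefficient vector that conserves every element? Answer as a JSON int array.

Z: 6·6+5·0+2·2+3·0 = 40 | 5·0+5·8 = 40
E: 6·5+5·7+2·0+3·0 = 65 | 5·8+5·5 = 65
R: 6·6+5·0+2·6+3·4 = 60 | 5·4+5·8 = 60
Y: 6·4+5·0+2·1+3·3 = 35 | 5·0+5·7 = 35
X: 6·0+5·8+2·5+3·5 = 65 | 5·8+5·5 = 65
gcd(6,5,2,3,5,5) = 1

Coefficients: [6, 5, 2, 3, 5, 5]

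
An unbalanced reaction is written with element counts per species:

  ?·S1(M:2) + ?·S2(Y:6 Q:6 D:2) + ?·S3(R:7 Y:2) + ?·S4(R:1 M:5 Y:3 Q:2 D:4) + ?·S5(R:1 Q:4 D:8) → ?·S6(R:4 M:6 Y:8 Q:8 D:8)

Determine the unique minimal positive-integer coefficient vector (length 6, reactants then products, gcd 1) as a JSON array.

Coefficients: [5, 4, 2, 4, 2, 5]

R: 5·0+4·0+2·7+4·1+2·1 = 20 | 5·4 = 20
M: 5·2+4·0+2·0+4·5+2·0 = 30 | 5·6 = 30
Y: 5·0+4·6+2·2+4·3+2·0 = 40 | 5·8 = 40
Q: 5·0+4·6+2·0+4·2+2·4 = 40 | 5·8 = 40
D: 5·0+4·2+2·0+4·4+2·8 = 40 | 5·8 = 40
gcd(5,4,2,4,2,5) = 1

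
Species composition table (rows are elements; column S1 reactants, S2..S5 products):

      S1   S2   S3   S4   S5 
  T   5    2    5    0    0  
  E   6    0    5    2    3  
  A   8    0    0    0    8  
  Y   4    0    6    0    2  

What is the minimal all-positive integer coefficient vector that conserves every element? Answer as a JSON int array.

Coefficients: [3, 5, 1, 2, 3]

T: 3·5 = 15 | 5·2+1·5+2·0+3·0 = 15
E: 3·6 = 18 | 5·0+1·5+2·2+3·3 = 18
A: 3·8 = 24 | 5·0+1·0+2·0+3·8 = 24
Y: 3·4 = 12 | 5·0+1·6+2·0+3·2 = 12
gcd(3,5,1,2,3) = 1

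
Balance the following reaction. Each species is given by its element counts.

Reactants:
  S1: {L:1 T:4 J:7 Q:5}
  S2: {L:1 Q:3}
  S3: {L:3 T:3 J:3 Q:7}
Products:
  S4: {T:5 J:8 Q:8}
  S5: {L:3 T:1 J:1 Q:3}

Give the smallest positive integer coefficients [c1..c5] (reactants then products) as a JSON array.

L: 4·1+2·1+3·3 = 15 | 4·0+5·3 = 15
T: 4·4+2·0+3·3 = 25 | 4·5+5·1 = 25
J: 4·7+2·0+3·3 = 37 | 4·8+5·1 = 37
Q: 4·5+2·3+3·7 = 47 | 4·8+5·3 = 47
gcd(4,2,3,4,5) = 1

Coefficients: [4, 2, 3, 4, 5]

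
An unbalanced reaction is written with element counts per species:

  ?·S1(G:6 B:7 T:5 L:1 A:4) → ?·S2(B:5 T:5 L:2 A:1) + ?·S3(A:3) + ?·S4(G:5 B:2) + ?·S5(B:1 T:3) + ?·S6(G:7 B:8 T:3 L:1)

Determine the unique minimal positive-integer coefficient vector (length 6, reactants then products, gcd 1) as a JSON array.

G: 4·6 = 24 | 1·0+5·0+2·5+3·0+2·7 = 24
B: 4·7 = 28 | 1·5+5·0+2·2+3·1+2·8 = 28
T: 4·5 = 20 | 1·5+5·0+2·0+3·3+2·3 = 20
L: 4·1 = 4 | 1·2+5·0+2·0+3·0+2·1 = 4
A: 4·4 = 16 | 1·1+5·3+2·0+3·0+2·0 = 16
gcd(4,1,5,2,3,2) = 1

Coefficients: [4, 1, 5, 2, 3, 2]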